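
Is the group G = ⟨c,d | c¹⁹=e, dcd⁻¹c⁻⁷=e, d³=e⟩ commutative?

c·d = cd but d·c = c⁷d, so c·d ≠ d·c and G is not abelian.

Answer: No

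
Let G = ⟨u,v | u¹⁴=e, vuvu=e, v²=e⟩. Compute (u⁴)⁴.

Compute successive powers of (u⁴), reducing at each step:
  (u⁴)²: (u⁴) · u⁴ = u⁸
  (u⁴)³: (u⁸) · u⁴ = u¹²
  (u⁴)⁴: (u¹²) · u⁴ = u²

Answer: u²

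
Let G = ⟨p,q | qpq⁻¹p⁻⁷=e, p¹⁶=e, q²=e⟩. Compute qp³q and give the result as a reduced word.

Multiply left to right, reducing at each step:
  q · p³ = p⁵q
  (p⁵q) · q = p⁵

Answer: p⁵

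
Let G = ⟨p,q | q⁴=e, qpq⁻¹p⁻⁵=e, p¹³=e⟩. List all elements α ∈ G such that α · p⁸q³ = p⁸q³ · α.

⟨p⁸q³⟩ ⊆ C_G(p⁸q³) since powers of p⁸q³ commute with p⁸q³; so |C_G(p⁸q³)| ≥ |⟨p⁸q³⟩| = 4.
By orbit–stabilizer, |C_G(p⁸q³)| = |G| / |conj. class of p⁸q³| = 52 / 13 = 4.
The 4 elements commuting with p⁸q³ are {e, p⁷q², p¹²q, p⁸q³}.

Answer: {e, p⁷q², p¹²q, p⁸q³}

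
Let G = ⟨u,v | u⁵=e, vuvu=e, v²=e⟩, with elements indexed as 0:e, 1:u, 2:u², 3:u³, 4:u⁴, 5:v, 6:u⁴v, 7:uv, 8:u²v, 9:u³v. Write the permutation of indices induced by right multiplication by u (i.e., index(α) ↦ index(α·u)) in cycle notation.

(0 1 2 3 4)(5 6 9 8 7)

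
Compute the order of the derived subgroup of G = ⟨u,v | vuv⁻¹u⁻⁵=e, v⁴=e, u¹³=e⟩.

G' = [G, G] is generated by all commutators. The generator-pair commutators are: [u, v] = u⁹.
The subgroup they normally generate is {e, u, u², u³, u⁴, u⁵, u⁶, u⁷, u⁸, u⁹, u¹⁰, u¹¹, u¹²}, of order 13.
Check: |G/G'| = 52/13 = 4 is the order of the abelianisation.

Answer: 13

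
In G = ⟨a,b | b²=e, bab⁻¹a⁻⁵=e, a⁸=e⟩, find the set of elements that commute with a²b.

⟨a²b⟩ ⊆ C_G(a²b) since powers of a²b commute with a²b; so |C_G(a²b)| ≥ |⟨a²b⟩| = 4.
By orbit–stabilizer, |C_G(a²b)| = |G| / |conj. class of a²b| = 16 / 2 = 8.
The 8 elements commuting with a²b are {e, a², a⁴, a⁶, b, a⁶b, a²b, a⁴b}.

Answer: {e, a², a⁴, a⁶, b, a⁶b, a²b, a⁴b}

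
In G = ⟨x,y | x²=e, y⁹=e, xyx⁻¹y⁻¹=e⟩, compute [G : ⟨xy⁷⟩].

First find ord(xy⁷) by computing successive powers:
  (xy⁷)¹ = xy⁷, (xy⁷)² = y⁵, (xy⁷)³ = xy³, (xy⁷)⁴ = y, (xy⁷)⁵ = xy⁸, (xy⁷)⁶ = y⁶, (xy⁷)⁷ = xy⁴, (xy⁷)⁸ = y², (xy⁷)⁹ = x, (xy⁷)¹⁰ = y⁷, (xy⁷)¹¹ = xy⁵, (xy⁷)¹² = y³, (xy⁷)¹³ = xy, (xy⁷)¹⁴ = y⁸, (xy⁷)¹⁵ = xy⁶, (xy⁷)¹⁶ = y⁴, (xy⁷)¹⁷ = xy², (xy⁷)¹⁸ = e.
So |⟨xy⁷⟩| = ord(xy⁷) = 18. With |G| = 18, by Lagrange [G : ⟨xy⁷⟩] = 18/18 = 1.

Answer: 1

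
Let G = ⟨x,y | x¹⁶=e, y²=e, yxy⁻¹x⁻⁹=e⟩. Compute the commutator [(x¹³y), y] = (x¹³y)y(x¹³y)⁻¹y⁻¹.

[(x¹³y), y] = (x¹³y)·y·(x¹³y)⁻¹·y⁻¹.
  (x¹³y) · y = x¹³
  (x¹³) · (x¹¹y) = x⁸y
  (x⁸y) · y = x⁸

Answer: x⁸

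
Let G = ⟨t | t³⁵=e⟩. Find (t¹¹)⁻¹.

The order of (t¹¹) is 35 (smallest k with (t¹¹)ᵏ = e), so (t¹¹)⁻¹ = (t¹¹)³⁴ = t²⁴.
Check: (t¹¹) · (t²⁴) → (t¹¹) · t²⁴ = e, giving e as required.

Answer: t²⁴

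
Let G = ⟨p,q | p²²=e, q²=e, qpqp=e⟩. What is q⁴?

Compute successive powers of q, reducing at each step:
  q²: q · q = e
  q³: e · q = q
  q⁴: q · q = e

Answer: e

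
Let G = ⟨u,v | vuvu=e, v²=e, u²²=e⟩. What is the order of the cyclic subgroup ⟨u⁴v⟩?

|⟨u⁴v⟩| equals the order of u⁴v. Compute successive powers until reaching e:
  (u⁴v)¹ = u⁴v, (u⁴v)² = e.
The smallest positive k with (u⁴v)ᵏ = e is 2, so |⟨u⁴v⟩| = 2.

Answer: 2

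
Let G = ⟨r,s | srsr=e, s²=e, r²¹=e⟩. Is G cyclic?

Every cyclic group is abelian. But r·s = rs while s·r = r²⁰s, so r·s ≠ s·r and G is not abelian. Hence G is not cyclic.

Answer: No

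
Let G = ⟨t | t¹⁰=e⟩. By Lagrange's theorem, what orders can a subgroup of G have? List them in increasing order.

|G| = 10 = 2 · 5. By Lagrange's theorem the order of any subgroup divides 10; the divisors of 10 are 1, 2, 5, 10.

Answer: 1, 2, 5, 10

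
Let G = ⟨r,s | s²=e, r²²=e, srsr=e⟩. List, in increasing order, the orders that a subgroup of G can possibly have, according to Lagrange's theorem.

|G| = 44 = 2² · 11. By Lagrange's theorem the order of any subgroup divides 44; the divisors of 44 are 1, 2, 4, 11, 22, 44.

Answer: 1, 2, 4, 11, 22, 44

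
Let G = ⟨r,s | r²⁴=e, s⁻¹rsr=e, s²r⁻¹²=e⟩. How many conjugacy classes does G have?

The conjugacy classes (representative and size) are:
  [e] (size 1), [r] (size 2), [r²] (size 2), [r³] (size 2), [r⁴] (size 2), [r⁵] (size 2), [r¹⁸] (size 2), [r⁷] (size 2), [r¹⁶] (size 2), [r¹⁵] (size 2), [r¹⁴] (size 2), [r¹³] (size 2), [r¹²] (size 1), [r⁶s] (size 12), [r⁵s⁻¹] (size 12).
Class equation: 1 + 2 + 2 + 2 + 2 + 2 + 2 + 2 + 2 + 2 + 2 + 2 + 1 + 12 + 12 = 48 = |G|. So G has 15 conjugacy classes.

Answer: 15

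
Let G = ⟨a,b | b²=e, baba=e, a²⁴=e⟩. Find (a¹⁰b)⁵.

Compute successive powers of (a¹⁰b), reducing at each step:
  (a¹⁰b)²: (a¹⁰b) · a¹⁰ = b;   b · b = e
  (a¹⁰b)³: e · a¹⁰ = a¹⁰;   (a¹⁰) · b = a¹⁰b
  (a¹⁰b)⁴: (a¹⁰b) · a¹⁰ = b;   b · b = e
  (a¹⁰b)⁵: e · a¹⁰ = a¹⁰;   (a¹⁰) · b = a¹⁰b

Answer: a¹⁰b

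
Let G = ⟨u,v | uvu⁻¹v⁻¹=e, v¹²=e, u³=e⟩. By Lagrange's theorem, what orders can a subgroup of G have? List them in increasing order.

|G| = 36 = 2² · 3². By Lagrange's theorem the order of any subgroup divides 36; the divisors of 36 are 1, 2, 3, 4, 6, 9, 12, 18, 36.

Answer: 1, 2, 3, 4, 6, 9, 12, 18, 36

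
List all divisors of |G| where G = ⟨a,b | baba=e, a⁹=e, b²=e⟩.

|G| = 18 = 2 · 3². By Lagrange's theorem the order of any subgroup divides 18; the divisors of 18 are 1, 2, 3, 6, 9, 18.

Answer: 1, 2, 3, 6, 9, 18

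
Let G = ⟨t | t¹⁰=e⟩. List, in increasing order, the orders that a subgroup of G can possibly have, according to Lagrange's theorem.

|G| = 10 = 2 · 5. By Lagrange's theorem the order of any subgroup divides 10; the divisors of 10 are 1, 2, 5, 10.

Answer: 1, 2, 5, 10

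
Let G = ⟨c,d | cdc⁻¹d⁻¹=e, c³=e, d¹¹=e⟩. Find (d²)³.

Compute successive powers of (d²), reducing at each step:
  (d²)²: (d²) · d² = d⁴
  (d²)³: (d⁴) · d² = d⁶

Answer: d⁶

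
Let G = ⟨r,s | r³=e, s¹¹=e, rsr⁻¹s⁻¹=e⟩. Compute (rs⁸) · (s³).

Compute (rs⁸) · (s³) by multiplying left to right and reducing via the relations at each step:
  (rs⁸) · s³ = r

Answer: r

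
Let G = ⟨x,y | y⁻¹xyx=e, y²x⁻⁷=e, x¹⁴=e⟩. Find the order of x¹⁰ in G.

Compute successive powers until reaching e:
  (x¹⁰)¹ = x¹⁰, (x¹⁰)² = x⁶, (x¹⁰)³ = x², (x¹⁰)⁴ = x¹², (x¹⁰)⁵ = x⁸, (x¹⁰)⁶ = x⁴, (x¹⁰)⁷ = e.
The smallest positive k with (x¹⁰)ᵏ = e is 7.

Answer: 7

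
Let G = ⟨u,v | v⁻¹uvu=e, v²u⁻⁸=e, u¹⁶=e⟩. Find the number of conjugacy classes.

The conjugacy classes (representative and size) are:
  [e] (size 1), [u] (size 2), [u¹⁴] (size 2), [u³] (size 2), [u¹²] (size 2), [u⁵] (size 2), [u¹⁰] (size 2), [u⁷] (size 2), [u⁸] (size 1), [u⁶v] (size 8), [u³v⁻¹] (size 8).
Class equation: 1 + 2 + 2 + 2 + 2 + 2 + 2 + 2 + 1 + 8 + 8 = 32 = |G|. So G has 11 conjugacy classes.

Answer: 11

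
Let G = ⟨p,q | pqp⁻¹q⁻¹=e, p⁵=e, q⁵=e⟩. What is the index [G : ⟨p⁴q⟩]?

First find ord(p⁴q) by computing successive powers:
  (p⁴q)¹ = p⁴q, (p⁴q)² = p³q², (p⁴q)³ = p²q³, (p⁴q)⁴ = pq⁴, (p⁴q)⁵ = e.
So |⟨p⁴q⟩| = ord(p⁴q) = 5. With |G| = 25, by Lagrange [G : ⟨p⁴q⟩] = 25/5 = 5.

Answer: 5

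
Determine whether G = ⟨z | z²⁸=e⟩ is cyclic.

|G| = 28. The element z has order 28 (its powers give 28 distinct elements), so ⟨z⟩ = G and G is cyclic.

Answer: Yes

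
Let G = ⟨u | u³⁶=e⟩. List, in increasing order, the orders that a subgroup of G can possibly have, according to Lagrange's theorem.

|G| = 36 = 2² · 3². By Lagrange's theorem the order of any subgroup divides 36; the divisors of 36 are 1, 2, 3, 4, 6, 9, 12, 18, 36.

Answer: 1, 2, 3, 4, 6, 9, 12, 18, 36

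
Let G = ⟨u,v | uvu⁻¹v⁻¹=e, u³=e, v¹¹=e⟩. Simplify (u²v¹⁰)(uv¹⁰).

Compute (u²v¹⁰) · (uv¹⁰) by multiplying left to right and reducing via the relations at each step:
  (u²v¹⁰) · u = v¹⁰
  (v¹⁰) · v¹⁰ = v⁹

Answer: v⁹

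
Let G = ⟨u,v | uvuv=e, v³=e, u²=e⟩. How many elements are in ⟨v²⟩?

|⟨v²⟩| equals the order of v². Compute successive powers until reaching e:
  (v²)¹ = v², (v²)² = v, (v²)³ = e.
The smallest positive k with (v²)ᵏ = e is 3, so |⟨v²⟩| = 3.

Answer: 3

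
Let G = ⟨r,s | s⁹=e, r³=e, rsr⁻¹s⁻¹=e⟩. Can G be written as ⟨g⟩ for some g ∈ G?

|G| = 27, but the maximum element order in G is 9 < 27. No single element generates all of G, so G is not cyclic.

Answer: No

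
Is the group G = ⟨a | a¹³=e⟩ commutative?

G has a single generator, so G is cyclic and hence abelian.

Answer: Yes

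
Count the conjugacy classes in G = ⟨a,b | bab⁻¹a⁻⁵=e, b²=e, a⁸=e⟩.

The conjugacy classes (representative and size) are:
  [e] (size 1), [a⁵] (size 2), [a²] (size 1), [a⁷] (size 2), [a⁴] (size 1), [a⁶] (size 1), [b] (size 2), [a⁵b] (size 2), [a²b] (size 2), [a³b] (size 2).
Class equation: 1 + 2 + 1 + 2 + 1 + 1 + 2 + 2 + 2 + 2 = 16 = |G|. So G has 10 conjugacy classes.

Answer: 10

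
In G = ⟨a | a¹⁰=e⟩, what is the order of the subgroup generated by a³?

|⟨a³⟩| equals the order of a³. Compute successive powers until reaching e:
  (a³)¹ = a³, (a³)² = a⁶, (a³)³ = a⁹, (a³)⁴ = a², (a³)⁵ = a⁵, (a³)⁶ = a⁸, (a³)⁷ = a, (a³)⁸ = a⁴, (a³)⁹ = a⁷, (a³)¹⁰ = e.
The smallest positive k with (a³)ᵏ = e is 10, so |⟨a³⟩| = 10.

Answer: 10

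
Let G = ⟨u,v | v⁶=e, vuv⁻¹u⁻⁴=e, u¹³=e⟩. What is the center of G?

An element z ∈ Z(G) iff z commutes with every generator.
For example e is central: e·u = u = u·e; e·v = v = v·e.
Whereas u ∉ Z(G) since u·v = uv ≠ u⁴v = v·u.
Checking each of the 78 elements this way gives Z(G) = {e}, of order 1.

Answer: {e}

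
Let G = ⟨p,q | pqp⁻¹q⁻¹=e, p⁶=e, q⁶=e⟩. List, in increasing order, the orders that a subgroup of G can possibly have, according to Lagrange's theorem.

|G| = 36 = 2² · 3². By Lagrange's theorem the order of any subgroup divides 36; the divisors of 36 are 1, 2, 3, 4, 6, 9, 12, 18, 36.

Answer: 1, 2, 3, 4, 6, 9, 12, 18, 36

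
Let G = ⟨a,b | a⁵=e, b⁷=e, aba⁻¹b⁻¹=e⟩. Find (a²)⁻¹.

The order of (a²) is 5 (smallest k with (a²)ᵏ = e), so (a²)⁻¹ = (a²)⁴ = a³.
Check: (a²) · (a³) → (a²) · a³ = e, giving e as required.

Answer: a³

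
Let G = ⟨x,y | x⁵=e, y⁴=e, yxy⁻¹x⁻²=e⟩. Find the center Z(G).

An element z ∈ Z(G) iff z commutes with every generator.
For example e is central: e·x = x = x·e; e·y = y = y·e.
Whereas x ∉ Z(G) since x·y = xy ≠ x²y = y·x.
Checking each of the 20 elements this way gives Z(G) = {e}, of order 1.

Answer: {e}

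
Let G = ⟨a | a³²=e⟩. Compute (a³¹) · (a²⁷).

Compute (a³¹) · (a²⁷) by multiplying left to right and reducing via the relations at each step:
  (a³¹) · a²⁷ = a²⁶

Answer: a²⁶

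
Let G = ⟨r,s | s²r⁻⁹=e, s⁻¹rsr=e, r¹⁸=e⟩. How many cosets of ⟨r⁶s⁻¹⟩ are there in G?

First find ord(r⁶s⁻¹) by computing successive powers:
  (r⁶s⁻¹)¹ = r⁶s⁻¹, (r⁶s⁻¹)² = r⁹, (r⁶s⁻¹)³ = r⁶s, (r⁶s⁻¹)⁴ = e.
So |⟨r⁶s⁻¹⟩| = ord(r⁶s⁻¹) = 4. With |G| = 36, by Lagrange [G : ⟨r⁶s⁻¹⟩] = 36/4 = 9.

Answer: 9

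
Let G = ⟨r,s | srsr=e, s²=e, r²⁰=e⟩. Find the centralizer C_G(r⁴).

⟨r⁴⟩ ⊆ C_G(r⁴) since powers of r⁴ commute with r⁴; so |C_G(r⁴)| ≥ |⟨r⁴⟩| = 5.
By orbit–stabilizer, |C_G(r⁴)| = |G| / |conj. class of r⁴| = 40 / 2 = 20.
The 20 elements commuting with r⁴ are {e, r, r², r³, r⁴, r⁵, r⁶, r⁷, r⁸, r⁹, r¹⁰, r¹¹, r¹², r¹³, r¹⁴, r¹⁵, r¹⁶, r¹⁷, r¹⁸, r¹⁹}.

Answer: {e, r, r², r³, r⁴, r⁵, r⁶, r⁷, r⁸, r⁹, r¹⁰, r¹¹, r¹², r¹³, r¹⁴, r¹⁵, r¹⁶, r¹⁷, r¹⁸, r¹⁹}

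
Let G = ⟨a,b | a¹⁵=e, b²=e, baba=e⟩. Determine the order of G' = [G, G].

G' = [G, G] is generated by all commutators. The generator-pair commutators are: [a, b] = a².
The subgroup they normally generate is {e, a, a², a³, a⁴, a⁵, a⁶, a⁷, a⁸, a⁹, a¹⁰, a¹¹, a¹², a¹³, a¹⁴}, of order 15.
Check: |G/G'| = 30/15 = 2 is the order of the abelianisation.

Answer: 15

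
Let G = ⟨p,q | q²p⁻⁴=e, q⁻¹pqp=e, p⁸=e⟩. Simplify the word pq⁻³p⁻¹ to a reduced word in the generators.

Multiply left to right, reducing at each step:
  p · q⁻³ = pq
  (pq) · p⁻¹ = p²q

Answer: p²q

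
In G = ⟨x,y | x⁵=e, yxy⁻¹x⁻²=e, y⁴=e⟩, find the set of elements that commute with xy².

⟨xy²⟩ ⊆ C_G(xy²) since powers of xy² commute with xy²; so |C_G(xy²)| ≥ |⟨xy²⟩| = 2.
By orbit–stabilizer, |C_G(xy²)| = |G| / |conj. class of xy²| = 20 / 5 = 4.
The 4 elements commuting with xy² are {e, x²y, xy², x⁴y³}.

Answer: {e, x²y, xy², x⁴y³}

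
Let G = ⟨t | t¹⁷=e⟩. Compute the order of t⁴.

Compute successive powers until reaching e:
  (t⁴)¹ = t⁴, (t⁴)² = t⁸, (t⁴)³ = t¹², (t⁴)⁴ = t¹⁶, (t⁴)⁵ = t³, (t⁴)⁶ = t⁷, (t⁴)⁷ = t¹¹, (t⁴)⁸ = t¹⁵, (t⁴)⁹ = t², (t⁴)¹⁰ = t⁶, (t⁴)¹¹ = t¹⁰, (t⁴)¹² = t¹⁴, (t⁴)¹³ = t, (t⁴)¹⁴ = t⁵, (t⁴)¹⁵ = t⁹, (t⁴)¹⁶ = t¹³, (t⁴)¹⁷ = e.
The smallest positive k with (t⁴)ᵏ = e is 17.

Answer: 17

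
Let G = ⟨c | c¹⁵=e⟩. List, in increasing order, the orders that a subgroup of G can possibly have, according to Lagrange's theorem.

|G| = 15 = 3 · 5. By Lagrange's theorem the order of any subgroup divides 15; the divisors of 15 are 1, 3, 5, 15.

Answer: 1, 3, 5, 15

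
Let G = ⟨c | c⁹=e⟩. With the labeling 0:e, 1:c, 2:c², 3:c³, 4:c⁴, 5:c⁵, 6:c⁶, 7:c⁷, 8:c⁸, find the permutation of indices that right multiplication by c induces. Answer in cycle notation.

(0 1 2 3 4 5 6 7 8)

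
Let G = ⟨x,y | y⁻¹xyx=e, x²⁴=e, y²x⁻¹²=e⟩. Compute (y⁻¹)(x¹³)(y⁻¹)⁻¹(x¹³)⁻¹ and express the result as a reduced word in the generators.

[(y⁻¹), (x¹³)] = (y⁻¹)·(x¹³)·(y⁻¹)⁻¹·(x¹³)⁻¹.
  (y⁻¹) · (x¹³) = x¹¹y⁻¹
  (x¹¹y⁻¹) · y = x¹¹
  (x¹¹) · (x¹¹) = x²²

Answer: x²²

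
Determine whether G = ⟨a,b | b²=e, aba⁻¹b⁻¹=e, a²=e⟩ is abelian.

Each pair of generators commutes: a·b = ab = b·a. Since the generators pairwise commute, every element of G commutes with every other, so G is abelian.

Answer: Yes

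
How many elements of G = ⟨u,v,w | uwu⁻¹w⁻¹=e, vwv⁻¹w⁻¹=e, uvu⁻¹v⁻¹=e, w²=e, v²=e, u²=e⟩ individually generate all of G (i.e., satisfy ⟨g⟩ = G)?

⟨g⟩ = G would require ord(g) = |G| = 8, but the maximum element order in G is 2 < 8. So G is not cyclic and no single element generates it: the count is 0.

Answer: 0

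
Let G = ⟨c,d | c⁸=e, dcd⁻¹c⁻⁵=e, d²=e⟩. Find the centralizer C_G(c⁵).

⟨c⁵⟩ ⊆ C_G(c⁵) since powers of c⁵ commute with c⁵; so |C_G(c⁵)| ≥ |⟨c⁵⟩| = 8.
By orbit–stabilizer, |C_G(c⁵)| = |G| / |conj. class of c⁵| = 16 / 2 = 8.
The 8 elements commuting with c⁵ are {e, c, c², c³, c⁴, c⁵, c⁶, c⁷}.

Answer: {e, c, c², c³, c⁴, c⁵, c⁶, c⁷}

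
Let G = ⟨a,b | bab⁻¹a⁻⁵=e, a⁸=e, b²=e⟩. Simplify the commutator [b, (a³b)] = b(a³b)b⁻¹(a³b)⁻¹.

[b, (a³b)] = b·(a³b)·b⁻¹·(a³b)⁻¹.
  b · (a³b) = a⁷
  (a⁷) · b = a⁷b
  (a⁷b) · (ab) = a⁴

Answer: a⁴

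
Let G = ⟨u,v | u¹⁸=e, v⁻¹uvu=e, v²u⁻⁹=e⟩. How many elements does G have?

Enumerate words in the generators, reducing via the relations: the distinct elements are
  {e, u, v, uv, u², u³, u⁴, u⁵, u⁶, u⁷, u⁸, u⁹, u²v, u³v, u¹², u¹³, u¹¹, u¹⁰, u¹⁴, u¹⁵, u¹⁶, u¹⁷, u⁴v, u⁵v, u⁶v, u⁷v, u⁸v, v⁻¹, uv⁻¹, u²v⁻¹, u³v⁻¹, u⁴v⁻¹, u⁵v⁻¹, u⁶v⁻¹, u⁷v⁻¹, u⁸v⁻¹}.
No further products give new elements, so |G| = 36.

Answer: 36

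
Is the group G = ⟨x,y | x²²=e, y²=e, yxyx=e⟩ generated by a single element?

Every cyclic group is abelian. But x·y = xy while y·x = x²¹y, so x·y ≠ y·x and G is not abelian. Hence G is not cyclic.

Answer: No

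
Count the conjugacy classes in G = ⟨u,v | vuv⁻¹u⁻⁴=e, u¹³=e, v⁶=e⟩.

The conjugacy classes (representative and size) are:
  [e] (size 1), [u⁴] (size 6), [u¹¹] (size 6), [u⁷v] (size 13), [u⁸v²] (size 13), [u¹²v³] (size 13), [u⁵v⁴] (size 13), [u¹¹v⁵] (size 13).
Class equation: 1 + 6 + 6 + 13 + 13 + 13 + 13 + 13 = 78 = |G|. So G has 8 conjugacy classes.

Answer: 8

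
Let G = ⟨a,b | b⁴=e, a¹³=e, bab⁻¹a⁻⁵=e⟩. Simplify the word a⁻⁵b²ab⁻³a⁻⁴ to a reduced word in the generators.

Multiply left to right, reducing at each step:
  (a⁸) · b² = a⁸b²
  (a⁸b²) · a = a⁷b²
  (a⁷b²) · b⁻³ = a⁷b³
  (a⁷b³) · a⁻⁴ = ab³

Answer: ab³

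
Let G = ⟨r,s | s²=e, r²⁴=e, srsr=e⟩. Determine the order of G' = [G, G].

G' = [G, G] is generated by all commutators. The generator-pair commutators are: [r, s] = r².
The subgroup they normally generate is {e, r², r⁴, r⁶, r⁸, r¹⁰, r¹², r¹⁴, r¹⁶, r¹⁸, r²⁰, r²²}, of order 12.
Check: |G/G'| = 48/12 = 4 is the order of the abelianisation.

Answer: 12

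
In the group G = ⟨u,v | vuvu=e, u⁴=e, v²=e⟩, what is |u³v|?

Compute successive powers until reaching e:
  (u³v)¹ = u³v, (u³v)² = e.
The smallest positive k with (u³v)ᵏ = e is 2.

Answer: 2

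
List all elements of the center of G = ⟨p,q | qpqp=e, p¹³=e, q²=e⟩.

An element z ∈ Z(G) iff z commutes with every generator.
For example e is central: e·p = p = p·e; e·q = q = q·e.
Whereas p ∉ Z(G) since p·q = pq ≠ p¹²q = q·p.
Checking each of the 26 elements this way gives Z(G) = {e}, of order 1.

Answer: {e}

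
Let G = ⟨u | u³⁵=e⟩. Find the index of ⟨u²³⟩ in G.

First find ord(u²³) by computing successive powers:
  (u²³)¹ = u²³, (u²³)² = u¹¹, (u²³)³ = u³⁴, (u²³)⁴ = u²², (u²³)⁵ = u¹⁰, (u²³)⁶ = u³³, (u²³)⁷ = u²¹, (u²³)⁸ = u⁹, (u²³)⁹ = u³², (u²³)¹⁰ = u²⁰, (u²³)¹¹ = u⁸, (u²³)¹² = u³¹, (u²³)¹³ = u¹⁹, (u²³)¹⁴ = u⁷, (u²³)¹⁵ = u³⁰, (u²³)¹⁶ = u¹⁸, (u²³)¹⁷ = u⁶, (u²³)¹⁸ = u²⁹, (u²³)¹⁹ = u¹⁷, (u²³)²⁰ = u⁵, (u²³)²¹ = u²⁸, (u²³)²² = u¹⁶, (u²³)²³ = u⁴, (u²³)²⁴ = u²⁷, (u²³)²⁵ = u¹⁵, (u²³)²⁶ = u³, (u²³)²⁷ = u²⁶, (u²³)²⁸ = u¹⁴, (u²³)²⁹ = u², (u²³)³⁰ = u²⁵, (u²³)³¹ = u¹³, (u²³)³² = u, (u²³)³³ = u²⁴, (u²³)³⁴ = u¹², (u²³)³⁵ = e.
So |⟨u²³⟩| = ord(u²³) = 35. With |G| = 35, by Lagrange [G : ⟨u²³⟩] = 35/35 = 1.

Answer: 1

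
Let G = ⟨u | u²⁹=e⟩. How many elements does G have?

G is generated by a single element, so G is cyclic. The relator gives u²⁹ = e and no smaller power is forced to be e, so the 29 powers {e, u, u², u³, u⁴, u⁵, u⁶, u⁷, u⁸, u⁹, u²², u²³, u²¹, u²⁰, u²⁴, u²⁵, u²⁶, u²⁷, u²⁸, u¹², u¹³, u¹¹, u¹⁰, u¹⁴, u¹⁵, u¹⁶, u¹⁷, u¹⁸, u¹⁹} are distinct. Hence |G| = 29.

Answer: 29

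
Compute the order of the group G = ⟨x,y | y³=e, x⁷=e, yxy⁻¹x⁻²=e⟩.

Enumerate words in the generators, reducing via the relations: the distinct elements are
  {e, x, y, xy, x², x³, x⁴, x⁵, x⁶, y², xy², x²y, x³y, x⁴y, x⁵y, x⁶y, x²y², x³y², x⁴y², x⁵y², x⁶y²}.
No further products give new elements, so |G| = 21.

Answer: 21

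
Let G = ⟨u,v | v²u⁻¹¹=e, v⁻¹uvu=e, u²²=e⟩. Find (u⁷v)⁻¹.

The order of (u⁷v) is 4 (smallest k with (u⁷v)ᵏ = e), so (u⁷v)⁻¹ = (u⁷v)³ = u⁷v⁻¹.
Check: (u⁷v) · (u⁷v⁻¹) → (u⁷v) · u⁷ = v;   v · v⁻¹ = e, giving e as required.

Answer: u⁷v⁻¹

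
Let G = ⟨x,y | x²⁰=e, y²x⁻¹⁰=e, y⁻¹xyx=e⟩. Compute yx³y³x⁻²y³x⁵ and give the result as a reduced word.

Multiply left to right, reducing at each step:
  y · x³ = x⁷y⁻¹
  (x⁷y⁻¹) · y³ = x¹⁷
  (x¹⁷) · x⁻² = x¹⁵
  (x¹⁵) · y³ = x⁵y
  (x⁵y) · x⁵ = y

Answer: y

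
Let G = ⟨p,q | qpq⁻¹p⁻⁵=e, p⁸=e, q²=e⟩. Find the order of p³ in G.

Compute successive powers until reaching e:
  (p³)¹ = p³, (p³)² = p⁶, (p³)³ = p, (p³)⁴ = p⁴, (p³)⁵ = p⁷, (p³)⁶ = p², (p³)⁷ = p⁵, (p³)⁸ = e.
The smallest positive k with (p³)ᵏ = e is 8.

Answer: 8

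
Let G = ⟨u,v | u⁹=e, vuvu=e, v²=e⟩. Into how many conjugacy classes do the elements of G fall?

The conjugacy classes (representative and size) are:
  [e] (size 1), [u⁸] (size 2), [u⁷] (size 2), [u⁶] (size 2), [u⁵] (size 2), [u⁴v] (size 9).
Class equation: 1 + 2 + 2 + 2 + 2 + 9 = 18 = |G|. So G has 6 conjugacy classes.

Answer: 6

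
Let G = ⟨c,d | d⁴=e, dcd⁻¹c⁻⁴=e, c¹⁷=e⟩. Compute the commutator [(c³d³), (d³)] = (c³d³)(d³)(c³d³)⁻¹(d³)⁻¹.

[(c³d³), (d³)] = (c³d³)·(d³)·(c³d³)⁻¹·(d³)⁻¹.
  (c³d³) · (d³) = c³d²
  (c³d²) · (c⁵d) = c¹⁵d³
  (c¹⁵d³) · d = c¹⁵

Answer: c¹⁵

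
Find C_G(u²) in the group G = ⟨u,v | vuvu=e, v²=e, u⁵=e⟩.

⟨u²⟩ ⊆ C_G(u²) since powers of u² commute with u²; so |C_G(u²)| ≥ |⟨u²⟩| = 5.
By orbit–stabilizer, |C_G(u²)| = |G| / |conj. class of u²| = 10 / 2 = 5.
The 5 elements commuting with u² are {e, u, u², u³, u⁴}.

Answer: {e, u, u², u³, u⁴}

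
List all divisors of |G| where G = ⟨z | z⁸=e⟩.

|G| = 8 = 2³. By Lagrange's theorem the order of any subgroup divides 8; the divisors of 8 are 1, 2, 4, 8.

Answer: 1, 2, 4, 8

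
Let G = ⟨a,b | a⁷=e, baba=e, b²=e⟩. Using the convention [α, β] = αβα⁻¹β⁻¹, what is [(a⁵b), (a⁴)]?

[(a⁵b), (a⁴)] = (a⁵b)·(a⁴)·(a⁵b)⁻¹·(a⁴)⁻¹.
  (a⁵b) · (a⁴) = ab
  (ab) · (a⁵b) = a³
  (a³) · (a³) = a⁶

Answer: a⁶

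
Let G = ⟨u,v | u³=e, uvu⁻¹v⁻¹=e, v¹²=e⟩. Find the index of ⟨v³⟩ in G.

First find ord(v³) by computing successive powers:
  (v³)¹ = v³, (v³)² = v⁶, (v³)³ = v⁹, (v³)⁴ = e.
So |⟨v³⟩| = ord(v³) = 4. With |G| = 36, by Lagrange [G : ⟨v³⟩] = 36/4 = 9.

Answer: 9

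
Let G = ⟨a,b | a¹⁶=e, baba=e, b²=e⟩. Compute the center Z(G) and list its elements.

An element z ∈ Z(G) iff z commutes with every generator.
For example a⁸ is central: (a⁸)·a = a⁹ = a·(a⁸); (a⁸)·b = a⁸b = b·(a⁸).
Whereas a ∉ Z(G) since a·b = ab ≠ a¹⁵b = b·a.
Checking each of the 32 elements this way gives Z(G) = {e, a⁸}, of order 2.

Answer: {e, a⁸}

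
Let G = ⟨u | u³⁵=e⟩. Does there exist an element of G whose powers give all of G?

|G| = 35. The element u has order 35 (its powers give 35 distinct elements), so ⟨u⟩ = G and G is cyclic.

Answer: Yes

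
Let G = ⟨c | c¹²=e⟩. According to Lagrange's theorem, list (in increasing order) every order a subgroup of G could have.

|G| = 12 = 2² · 3. By Lagrange's theorem the order of any subgroup divides 12; the divisors of 12 are 1, 2, 3, 4, 6, 12.

Answer: 1, 2, 3, 4, 6, 12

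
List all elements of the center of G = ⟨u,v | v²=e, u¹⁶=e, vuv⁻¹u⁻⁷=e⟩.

An element z ∈ Z(G) iff z commutes with every generator.
For example u⁸ is central: (u⁸)·u = u⁹ = u·(u⁸); (u⁸)·v = u⁸v = v·(u⁸).
Whereas u ∉ Z(G) since u·v = uv ≠ u⁷v = v·u.
Checking each of the 32 elements this way gives Z(G) = {e, u⁸}, of order 2.

Answer: {e, u⁸}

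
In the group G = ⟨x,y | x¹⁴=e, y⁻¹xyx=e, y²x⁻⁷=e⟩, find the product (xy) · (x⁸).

Compute (xy) · (x⁸) by multiplying left to right and reducing via the relations at each step:
  (xy) · x⁸ = y⁻¹

Answer: y⁻¹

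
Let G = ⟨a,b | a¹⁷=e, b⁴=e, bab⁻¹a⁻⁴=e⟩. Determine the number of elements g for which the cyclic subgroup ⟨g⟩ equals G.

⟨g⟩ = G would require ord(g) = |G| = 68, but the maximum element order in G is 17 < 68. So G is not cyclic and no single element generates it: the count is 0.

Answer: 0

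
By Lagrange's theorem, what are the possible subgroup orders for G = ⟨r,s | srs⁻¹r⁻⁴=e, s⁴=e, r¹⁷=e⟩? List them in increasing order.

|G| = 68 = 2² · 17. By Lagrange's theorem the order of any subgroup divides 68; the divisors of 68 are 1, 2, 4, 17, 34, 68.

Answer: 1, 2, 4, 17, 34, 68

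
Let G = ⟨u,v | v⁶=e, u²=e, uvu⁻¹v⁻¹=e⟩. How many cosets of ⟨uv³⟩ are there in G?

First find ord(uv³) by computing successive powers:
  (uv³)¹ = uv³, (uv³)² = e.
So |⟨uv³⟩| = ord(uv³) = 2. With |G| = 12, by Lagrange [G : ⟨uv³⟩] = 12/2 = 6.

Answer: 6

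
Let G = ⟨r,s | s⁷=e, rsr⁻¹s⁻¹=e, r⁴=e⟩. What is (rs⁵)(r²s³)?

Compute (rs⁵) · (r²s³) by multiplying left to right and reducing via the relations at each step:
  (rs⁵) · r² = r³s⁵
  (r³s⁵) · s³ = r³s

Answer: r³s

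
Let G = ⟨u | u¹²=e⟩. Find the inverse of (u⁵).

The order of (u⁵) is 12 (smallest k with (u⁵)ᵏ = e), so (u⁵)⁻¹ = (u⁵)¹¹ = u⁷.
Check: (u⁵) · (u⁷) → (u⁵) · u⁷ = e, giving e as required.

Answer: u⁷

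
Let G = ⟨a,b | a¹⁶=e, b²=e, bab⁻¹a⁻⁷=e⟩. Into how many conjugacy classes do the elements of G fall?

The conjugacy classes (representative and size) are:
  [e] (size 1), [a] (size 2), [a¹⁴] (size 2), [a³] (size 2), [a⁴] (size 2), [a¹⁰] (size 2), [a⁸] (size 1), [a⁹] (size 2), [a¹¹] (size 2), [a¹⁰b] (size 8), [ab] (size 8).
Class equation: 1 + 2 + 2 + 2 + 2 + 2 + 1 + 2 + 2 + 8 + 8 = 32 = |G|. So G has 11 conjugacy classes.

Answer: 11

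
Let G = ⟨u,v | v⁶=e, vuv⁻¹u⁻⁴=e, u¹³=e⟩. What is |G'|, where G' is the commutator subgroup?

G' = [G, G] is generated by all commutators. The generator-pair commutators are: [u, v] = u¹⁰.
The subgroup they normally generate is {e, u, u², u³, u⁴, u⁵, u⁶, u⁷, u⁸, u⁹, u¹⁰, u¹¹, u¹²}, of order 13.
Check: |G/G'| = 78/13 = 6 is the order of the abelianisation.

Answer: 13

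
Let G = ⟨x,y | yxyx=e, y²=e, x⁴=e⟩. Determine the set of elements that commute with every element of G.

An element z ∈ Z(G) iff z commutes with every generator.
For example x² is central: (x²)·x = x³ = x·(x²); (x²)·y = x²y = y·(x²).
Whereas x ∉ Z(G) since x·y = xy ≠ x³y = y·x.
Checking each of the 8 elements this way gives Z(G) = {e, x²}, of order 2.

Answer: {e, x²}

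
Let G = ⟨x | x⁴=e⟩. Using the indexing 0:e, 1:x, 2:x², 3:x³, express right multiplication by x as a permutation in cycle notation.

(0 1 2 3)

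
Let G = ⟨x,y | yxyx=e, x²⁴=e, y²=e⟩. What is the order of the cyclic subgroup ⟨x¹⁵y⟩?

|⟨x¹⁵y⟩| equals the order of x¹⁵y. Compute successive powers until reaching e:
  (x¹⁵y)¹ = x¹⁵y, (x¹⁵y)² = e.
The smallest positive k with (x¹⁵y)ᵏ = e is 2, so |⟨x¹⁵y⟩| = 2.

Answer: 2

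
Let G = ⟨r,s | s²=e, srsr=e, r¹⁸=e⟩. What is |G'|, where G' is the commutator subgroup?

G' = [G, G] is generated by all commutators. The generator-pair commutators are: [r, s] = r².
The subgroup they normally generate is {e, r², r⁴, r⁶, r⁸, r¹⁰, r¹², r¹⁴, r¹⁶}, of order 9.
Check: |G/G'| = 36/9 = 4 is the order of the abelianisation.

Answer: 9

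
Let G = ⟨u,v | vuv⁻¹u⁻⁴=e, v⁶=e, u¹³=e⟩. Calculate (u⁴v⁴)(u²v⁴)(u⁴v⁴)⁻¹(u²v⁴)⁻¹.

[(u⁴v⁴), (u²v⁴)] = (u⁴v⁴)·(u²v⁴)·(u⁴v⁴)⁻¹·(u²v⁴)⁻¹.
  (u⁴v⁴) · (u²v⁴) = u⁹v²
  (u⁹v²) · (uv²) = u¹²v⁴
  (u¹²v⁴) · (u⁷v²) = u¹⁰

Answer: u¹⁰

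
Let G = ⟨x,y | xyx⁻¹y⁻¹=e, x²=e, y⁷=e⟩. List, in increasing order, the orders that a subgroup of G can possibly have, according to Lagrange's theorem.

|G| = 14 = 2 · 7. By Lagrange's theorem the order of any subgroup divides 14; the divisors of 14 are 1, 2, 7, 14.

Answer: 1, 2, 7, 14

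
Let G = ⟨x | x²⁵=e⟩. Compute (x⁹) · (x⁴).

Compute (x⁹) · (x⁴) by multiplying left to right and reducing via the relations at each step:
  (x⁹) · x⁴ = x¹³

Answer: x¹³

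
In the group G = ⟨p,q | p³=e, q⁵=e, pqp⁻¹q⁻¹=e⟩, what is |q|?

Compute successive powers until reaching e:
  q¹ = q, q² = q², q³ = q³, q⁴ = q⁴, q⁵ = e.
The smallest positive k with qᵏ = e is 5.

Answer: 5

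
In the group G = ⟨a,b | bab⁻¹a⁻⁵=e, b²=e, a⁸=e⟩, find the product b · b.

Compute b · b by multiplying left to right and reducing via the relations at each step:
  b · b = e

Answer: e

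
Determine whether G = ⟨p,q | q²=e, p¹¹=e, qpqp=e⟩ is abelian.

p·q = pq but q·p = p¹⁰q, so p·q ≠ q·p and G is not abelian.

Answer: No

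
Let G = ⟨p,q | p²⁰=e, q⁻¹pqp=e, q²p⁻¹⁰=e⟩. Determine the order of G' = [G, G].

G' = [G, G] is generated by all commutators. The generator-pair commutators are: [p, q] = p².
The subgroup they normally generate is {e, p², p⁴, p⁶, p⁸, p¹⁰, p¹², p¹⁴, p¹⁶, p¹⁸}, of order 10.
Check: |G/G'| = 40/10 = 4 is the order of the abelianisation.

Answer: 10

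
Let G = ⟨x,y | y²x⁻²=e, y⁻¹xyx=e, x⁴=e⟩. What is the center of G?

An element z ∈ Z(G) iff z commutes with every generator.
For example x² is central: (x²)·x = x³ = x·(x²); (x²)·y = y⁻¹ = y·(x²).
Whereas x ∉ Z(G) since x·y = xy ≠ xy⁻¹ = y·x.
Checking each of the 8 elements this way gives Z(G) = {e, x²}, of order 2.

Answer: {e, x²}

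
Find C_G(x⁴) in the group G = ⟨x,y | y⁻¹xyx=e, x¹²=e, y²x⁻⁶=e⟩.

⟨x⁴⟩ ⊆ C_G(x⁴) since powers of x⁴ commute with x⁴; so |C_G(x⁴)| ≥ |⟨x⁴⟩| = 3.
By orbit–stabilizer, |C_G(x⁴)| = |G| / |conj. class of x⁴| = 24 / 2 = 12.
The 12 elements commuting with x⁴ are {e, x, x², x³, x⁴, x⁵, x⁶, x⁷, x⁸, x⁹, x¹⁰, x¹¹}.

Answer: {e, x, x², x³, x⁴, x⁵, x⁶, x⁷, x⁸, x⁹, x¹⁰, x¹¹}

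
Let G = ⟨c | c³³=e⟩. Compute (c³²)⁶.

Compute successive powers of (c³²), reducing at each step:
  (c³²)²: (c³²) · c³² = c³¹
  (c³²)³: (c³¹) · c³² = c³⁰
  (c³²)⁴: (c³⁰) · c³² = c²⁹
  (c³²)⁵: (c²⁹) · c³² = c²⁸
  (c³²)⁶: (c²⁸) · c³² = c²⁷

Answer: c²⁷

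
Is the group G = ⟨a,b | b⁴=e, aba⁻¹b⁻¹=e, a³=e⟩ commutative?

Each pair of generators commutes: a·b = ab = b·a. Since the generators pairwise commute, every element of G commutes with every other, so G is abelian.

Answer: Yes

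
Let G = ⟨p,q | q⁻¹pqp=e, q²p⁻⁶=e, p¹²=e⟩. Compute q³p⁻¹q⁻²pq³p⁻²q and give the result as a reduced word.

Multiply left to right, reducing at each step:
  (q⁻¹) · p⁻¹ = pq⁻¹
  (pq⁻¹) · q⁻² = pq
  (pq) · p = q
  q · q³ = e
  e · p⁻² = p¹⁰
  (p¹⁰) · q = p⁴q⁻¹

Answer: p⁴q⁻¹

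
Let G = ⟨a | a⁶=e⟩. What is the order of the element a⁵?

Compute successive powers until reaching e:
  (a⁵)¹ = a⁵, (a⁵)² = a⁴, (a⁵)³ = a³, (a⁵)⁴ = a², (a⁵)⁵ = a, (a⁵)⁶ = e.
The smallest positive k with (a⁵)ᵏ = e is 6.

Answer: 6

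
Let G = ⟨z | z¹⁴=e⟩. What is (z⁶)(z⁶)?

Compute (z⁶) · (z⁶) by multiplying left to right and reducing via the relations at each step:
  (z⁶) · z⁶ = z¹²

Answer: z¹²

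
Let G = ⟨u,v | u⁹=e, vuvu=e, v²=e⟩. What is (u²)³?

Compute successive powers of (u²), reducing at each step:
  (u²)²: (u²) · u² = u⁴
  (u²)³: (u⁴) · u² = u⁶

Answer: u⁶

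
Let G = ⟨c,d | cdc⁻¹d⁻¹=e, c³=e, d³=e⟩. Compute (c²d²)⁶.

Compute successive powers of (c²d²), reducing at each step:
  (c²d²)²: (c²d²) · c² = cd²;   (cd²) · d² = cd
  (c²d²)³: (cd) · c² = d;   d · d² = e
  (c²d²)⁴: e · c² = c²;   (c²) · d² = c²d²
  (c²d²)⁵: (c²d²) · c² = cd²;   (cd²) · d² = cd
  (c²d²)⁶: (cd) · c² = d;   d · d² = e

Answer: e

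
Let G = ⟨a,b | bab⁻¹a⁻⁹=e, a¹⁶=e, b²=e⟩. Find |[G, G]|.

G' = [G, G] is generated by all commutators. The generator-pair commutators are: [a, b] = a⁸.
The subgroup they normally generate is {e, a⁸}, of order 2.
Check: |G/G'| = 32/2 = 16 is the order of the abelianisation.

Answer: 2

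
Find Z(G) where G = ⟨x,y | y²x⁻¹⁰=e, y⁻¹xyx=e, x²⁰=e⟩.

An element z ∈ Z(G) iff z commutes with every generator.
For example x¹⁰ is central: (x¹⁰)·x = x¹¹ = x·(x¹⁰); (x¹⁰)·y = y⁻¹ = y·(x¹⁰).
Whereas x ∉ Z(G) since x·y = xy ≠ x⁹y⁻¹ = y·x.
Checking each of the 40 elements this way gives Z(G) = {e, x¹⁰}, of order 2.

Answer: {e, x¹⁰}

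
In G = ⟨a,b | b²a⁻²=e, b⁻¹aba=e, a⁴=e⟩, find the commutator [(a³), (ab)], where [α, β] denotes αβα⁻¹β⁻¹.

[(a³), (ab)] = (a³)·(ab)·(a³)⁻¹·(ab)⁻¹.
  (a³) · (ab) = b
  b · a = ab⁻¹
  (ab⁻¹) · (ab⁻¹) = a²

Answer: a²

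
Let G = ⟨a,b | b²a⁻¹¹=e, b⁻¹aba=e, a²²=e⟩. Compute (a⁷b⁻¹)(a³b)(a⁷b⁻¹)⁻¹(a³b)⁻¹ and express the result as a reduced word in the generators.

[(a⁷b⁻¹), (a³b)] = (a⁷b⁻¹)·(a³b)·(a⁷b⁻¹)⁻¹·(a³b)⁻¹.
  (a⁷b⁻¹) · (a³b) = a⁴
  (a⁴) · (a⁷b) = b⁻¹
  (b⁻¹) · (a³b⁻¹) = a⁸

Answer: a⁸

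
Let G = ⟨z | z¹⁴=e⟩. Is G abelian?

G has a single generator, so G is cyclic and hence abelian.

Answer: Yes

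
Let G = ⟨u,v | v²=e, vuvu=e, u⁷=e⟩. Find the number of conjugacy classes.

The conjugacy classes (representative and size) are:
  [e] (size 1), [u⁶] (size 2), [u⁵] (size 2), [u⁴] (size 2), [uv] (size 7).
Class equation: 1 + 2 + 2 + 2 + 7 = 14 = |G|. So G has 5 conjugacy classes.

Answer: 5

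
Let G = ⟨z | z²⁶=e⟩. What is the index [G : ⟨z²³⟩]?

First find ord(z²³) by computing successive powers:
  (z²³)¹ = z²³, (z²³)² = z²⁰, (z²³)³ = z¹⁷, (z²³)⁴ = z¹⁴, (z²³)⁵ = z¹¹, (z²³)⁶ = z⁸, (z²³)⁷ = z⁵, (z²³)⁸ = z², (z²³)⁹ = z²⁵, (z²³)¹⁰ = z²², (z²³)¹¹ = z¹⁹, (z²³)¹² = z¹⁶, (z²³)¹³ = z¹³, (z²³)¹⁴ = z¹⁰, (z²³)¹⁵ = z⁷, (z²³)¹⁶ = z⁴, (z²³)¹⁷ = z, (z²³)¹⁸ = z²⁴, (z²³)¹⁹ = z²¹, (z²³)²⁰ = z¹⁸, (z²³)²¹ = z¹⁵, (z²³)²² = z¹², (z²³)²³ = z⁹, (z²³)²⁴ = z⁶, (z²³)²⁵ = z³, (z²³)²⁶ = e.
So |⟨z²³⟩| = ord(z²³) = 26. With |G| = 26, by Lagrange [G : ⟨z²³⟩] = 26/26 = 1.

Answer: 1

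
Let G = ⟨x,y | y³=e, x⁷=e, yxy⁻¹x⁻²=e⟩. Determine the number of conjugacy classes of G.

The conjugacy classes (representative and size) are:
  [e] (size 1), [x²] (size 3), [x⁵] (size 3), [y] (size 7), [y²] (size 7).
Class equation: 1 + 3 + 3 + 7 + 7 = 21 = |G|. So G has 5 conjugacy classes.

Answer: 5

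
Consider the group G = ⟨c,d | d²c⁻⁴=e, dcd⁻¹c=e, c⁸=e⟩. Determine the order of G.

Enumerate words in the generators, reducing via the relations: the distinct elements are
  {c, d, e, cd, c², c³, c⁴, c⁵, c⁶, c⁷, c²d, c³d, d⁻¹, cd⁻¹, c²d⁻¹, c³d⁻¹}.
No further products give new elements, so |G| = 16.

Answer: 16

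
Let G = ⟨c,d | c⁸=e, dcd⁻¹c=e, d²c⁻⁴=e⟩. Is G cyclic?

Every cyclic group is abelian. But c·d = cd while d·c = c³d⁻¹, so c·d ≠ d·c and G is not abelian. Hence G is not cyclic.

Answer: No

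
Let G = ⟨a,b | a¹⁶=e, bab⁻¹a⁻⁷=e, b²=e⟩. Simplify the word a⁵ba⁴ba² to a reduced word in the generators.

Multiply left to right, reducing at each step:
  (a⁵) · b = a⁵b
  (a⁵b) · a⁴ = ab
  (ab) · b = a
  a · a² = a³

Answer: a³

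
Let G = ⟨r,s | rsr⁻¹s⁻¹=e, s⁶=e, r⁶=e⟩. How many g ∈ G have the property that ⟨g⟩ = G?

⟨g⟩ = G would require ord(g) = |G| = 36, but the maximum element order in G is 6 < 36. So G is not cyclic and no single element generates it: the count is 0.

Answer: 0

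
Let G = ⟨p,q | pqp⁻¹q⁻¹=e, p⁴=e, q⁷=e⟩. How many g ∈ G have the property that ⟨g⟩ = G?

G is cyclic of order 28. An element generates G iff its order is 28, and a cyclic group of order 28 has exactly φ(28) = 12 such elements.

Answer: 12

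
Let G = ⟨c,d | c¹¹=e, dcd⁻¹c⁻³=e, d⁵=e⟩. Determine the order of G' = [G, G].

G' = [G, G] is generated by all commutators. The generator-pair commutators are: [c, d] = c⁹.
The subgroup they normally generate is {e, c, c², c³, c⁴, c⁵, c⁶, c⁷, c⁸, c⁹, c¹⁰}, of order 11.
Check: |G/G'| = 55/11 = 5 is the order of the abelianisation.

Answer: 11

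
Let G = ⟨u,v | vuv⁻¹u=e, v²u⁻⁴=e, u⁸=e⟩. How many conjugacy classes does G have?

The conjugacy classes (representative and size) are:
  [e] (size 1), [u⁷] (size 2), [u²] (size 2), [u⁵] (size 2), [u⁴] (size 1), [u²v⁻¹] (size 4), [u³v] (size 4).
Class equation: 1 + 2 + 2 + 2 + 1 + 4 + 4 = 16 = |G|. So G has 7 conjugacy classes.

Answer: 7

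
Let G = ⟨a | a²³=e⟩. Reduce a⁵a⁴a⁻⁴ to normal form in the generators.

Multiply left to right, reducing at each step:
  (a⁵) · a⁴ = a⁹
  (a⁹) · a⁻⁴ = a⁵

Answer: a⁵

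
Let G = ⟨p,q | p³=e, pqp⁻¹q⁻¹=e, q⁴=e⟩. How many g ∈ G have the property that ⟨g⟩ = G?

G is cyclic of order 12. An element generates G iff its order is 12, and a cyclic group of order 12 has exactly φ(12) = 4 such elements.

Answer: 4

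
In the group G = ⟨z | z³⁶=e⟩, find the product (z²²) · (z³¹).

Compute (z²²) · (z³¹) by multiplying left to right and reducing via the relations at each step:
  (z²²) · z³¹ = z¹⁷

Answer: z¹⁷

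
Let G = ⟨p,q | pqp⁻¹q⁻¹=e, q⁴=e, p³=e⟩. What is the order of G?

Enumerate words in the generators, reducing via the relations: the distinct elements are
  {e, p, q, pq, p², q², q³, pq², pq³, p²q, p²q², p²q³}.
No further products give new elements, so |G| = 12.

Answer: 12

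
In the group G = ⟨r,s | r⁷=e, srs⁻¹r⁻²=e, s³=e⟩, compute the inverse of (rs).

The order of (rs) is 3 (smallest k with (rs)ᵏ = e), so (rs)⁻¹ = (rs)² = r³s².
Check: (rs) · (r³s²) → (rs) · r³ = s;   s · s² = e, giving e as required.

Answer: r³s²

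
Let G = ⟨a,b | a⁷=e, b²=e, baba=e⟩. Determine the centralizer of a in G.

⟨a⟩ ⊆ C_G(a) since powers of a commute with a; so |C_G(a)| ≥ |⟨a⟩| = 7.
By orbit–stabilizer, |C_G(a)| = |G| / |conj. class of a| = 14 / 2 = 7.
The 7 elements commuting with a are {e, a, a², a³, a⁴, a⁵, a⁶}.

Answer: {e, a, a², a³, a⁴, a⁵, a⁶}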